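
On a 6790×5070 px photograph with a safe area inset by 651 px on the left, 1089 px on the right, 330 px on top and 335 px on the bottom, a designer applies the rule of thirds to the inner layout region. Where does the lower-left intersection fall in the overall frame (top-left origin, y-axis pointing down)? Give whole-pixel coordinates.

Content width = 6790 − 651 − 1089 = 5050 px; content height = 5070 − 330 − 335 = 4405 px.
Lower-left is one-third across and two-thirds down within the inner layout region.
x = 651 + 1 × 5050/3 = 651 + 1683.33 ≈ 2334
y = 330 + 2 × 4405/3 = 330 + 2936.67 ≈ 3267

(2334, 3267)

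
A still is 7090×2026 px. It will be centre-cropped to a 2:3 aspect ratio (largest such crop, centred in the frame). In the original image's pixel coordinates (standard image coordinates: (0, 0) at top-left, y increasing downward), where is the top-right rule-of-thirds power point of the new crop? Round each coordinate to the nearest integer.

x = 3770 px, y = 675 px

7090/2026 > 2/3, so the 2:3 crop keeps the full height 2026 and trims width to 2026 × 2/3 = 1350.67 px.
Left offset = (7090 − 1350.67)/2 = 2869.67 px; top offset = 0.
Top-right is two-thirds across and one-third down within the crop:
x = 2869.67 + 2 × 1350.67/3 ≈ 3770; y = 0.00 + 1 × 2026.00/3 ≈ 675.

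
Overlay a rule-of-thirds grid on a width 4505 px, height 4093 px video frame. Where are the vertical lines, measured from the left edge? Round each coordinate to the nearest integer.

x = 1502 px and x = 3003 px

4505 / 3 = 1501.67, so the vertical lines sit at one and two thirds of 4505.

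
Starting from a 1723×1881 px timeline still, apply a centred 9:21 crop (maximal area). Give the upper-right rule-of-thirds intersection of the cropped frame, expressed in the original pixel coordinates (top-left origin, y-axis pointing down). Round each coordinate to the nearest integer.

(996, 627)

1723/1881 > 9/21, so the 9:21 crop keeps the full height 1881 and trims width to 1881 × 9/21 = 806.14 px.
Left offset = (1723 − 806.14)/2 = 458.43 px; top offset = 0.
Upper-right is two-thirds across and one-third down within the crop:
x = 458.43 + 2 × 806.14/3 ≈ 996; y = 0.00 + 1 × 1881.00/3 ≈ 627.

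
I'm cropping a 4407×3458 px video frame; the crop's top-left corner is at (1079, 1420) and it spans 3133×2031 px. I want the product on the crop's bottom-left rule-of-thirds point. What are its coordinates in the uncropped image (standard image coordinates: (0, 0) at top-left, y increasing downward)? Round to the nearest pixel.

(2123, 2774)

One third of the crop width 3133 is 1044.33 px.
One third of the crop height 2031 is 677.00 px.
The bottom-left point is one-third across and two-thirds down within the crop:
x = 1079 + 1 × 1044.33 ≈ 2123; y = 1420 + 2 × 677.00 ≈ 2774.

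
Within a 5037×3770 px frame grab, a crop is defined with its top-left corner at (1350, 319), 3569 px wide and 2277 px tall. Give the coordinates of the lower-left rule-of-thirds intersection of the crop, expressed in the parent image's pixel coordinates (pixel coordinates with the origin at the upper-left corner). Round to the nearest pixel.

One third of the crop width 3569 is 1189.67 px.
One third of the crop height 2277 is 759.00 px.
The lower-left point is one-third across and two-thirds down within the crop:
x = 1350 + 1 × 1189.67 ≈ 2540; y = 319 + 2 × 759.00 ≈ 1837.

(2540, 1837)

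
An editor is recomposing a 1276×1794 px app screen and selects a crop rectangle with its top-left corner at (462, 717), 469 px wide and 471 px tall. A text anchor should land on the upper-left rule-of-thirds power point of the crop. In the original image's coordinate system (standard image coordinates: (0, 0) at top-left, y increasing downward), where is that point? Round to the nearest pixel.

x = 618 px, y = 874 px

One third of the crop width 469 is 156.33 px.
One third of the crop height 471 is 157.00 px.
The upper-left point is one-third across and one-third down within the crop:
x = 462 + 1 × 156.33 ≈ 618; y = 717 + 1 × 157.00 ≈ 874.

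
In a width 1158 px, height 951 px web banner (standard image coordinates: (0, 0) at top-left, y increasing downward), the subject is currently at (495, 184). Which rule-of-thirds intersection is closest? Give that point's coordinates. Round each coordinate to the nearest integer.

Third lines: x ∈ {386, 772}, y ∈ {317, 634}.
495 is closer to x = 386; 184 is closer to y = 317.
So the nearest intersection is the upper-left power point.

(386, 317)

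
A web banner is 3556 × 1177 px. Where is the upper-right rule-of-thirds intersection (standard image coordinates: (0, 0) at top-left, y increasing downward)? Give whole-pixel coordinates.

x = 2371 px, y = 392 px

The upper-right point sits two-thirds of the way across and one-third of the way down.
x = 2 × 3556/3 ≈ 2371; y = 1 × 1177/3 ≈ 392.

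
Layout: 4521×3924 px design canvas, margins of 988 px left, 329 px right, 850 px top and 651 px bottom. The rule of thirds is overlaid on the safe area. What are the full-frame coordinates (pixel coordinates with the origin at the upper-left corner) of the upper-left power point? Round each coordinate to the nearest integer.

Content width = 4521 − 988 − 329 = 3204 px; content height = 3924 − 850 − 651 = 2423 px.
Upper-left is one-third across and one-third down within the safe area.
x = 988 + 1 × 3204/3 = 988 + 1068.00 ≈ 2056
y = 850 + 1 × 2423/3 = 850 + 807.67 ≈ 1658

x = 2056 px, y = 1658 px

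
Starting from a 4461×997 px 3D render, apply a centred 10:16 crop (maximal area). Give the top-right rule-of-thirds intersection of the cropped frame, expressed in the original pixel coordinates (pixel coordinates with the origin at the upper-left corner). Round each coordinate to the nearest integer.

x = 2334 px, y = 332 px

4461/997 > 10/16, so the 10:16 crop keeps the full height 997 and trims width to 997 × 10/16 = 623.12 px.
Left offset = (4461 − 623.12)/2 = 1918.94 px; top offset = 0.
Top-right is two-thirds across and one-third down within the crop:
x = 1918.94 + 2 × 623.12/3 ≈ 2334; y = 0.00 + 1 × 997.00/3 ≈ 332.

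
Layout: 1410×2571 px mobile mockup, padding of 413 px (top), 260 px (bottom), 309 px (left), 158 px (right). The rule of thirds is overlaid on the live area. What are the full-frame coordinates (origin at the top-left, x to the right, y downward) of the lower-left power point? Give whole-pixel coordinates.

(623, 1678)

Content width = 1410 − 309 − 158 = 943 px; content height = 2571 − 413 − 260 = 1898 px.
Lower-left is one-third across and two-thirds down within the live area.
x = 309 + 1 × 943/3 = 309 + 314.33 ≈ 623
y = 413 + 2 × 1898/3 = 413 + 1265.33 ≈ 1678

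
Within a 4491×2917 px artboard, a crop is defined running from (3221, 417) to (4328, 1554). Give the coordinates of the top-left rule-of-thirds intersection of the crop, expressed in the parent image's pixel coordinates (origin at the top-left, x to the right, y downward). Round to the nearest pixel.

Crop width = 4328 − 3221 = 1107 px; one third is 369.00 px.
Crop height = 1554 − 417 = 1137 px; one third is 379.00 px.
The top-left point is one-third across and one-third down within the crop:
x = 3221 + 1 × 369.00 ≈ 3590; y = 417 + 1 × 379.00 ≈ 796.

x = 3590 px, y = 796 px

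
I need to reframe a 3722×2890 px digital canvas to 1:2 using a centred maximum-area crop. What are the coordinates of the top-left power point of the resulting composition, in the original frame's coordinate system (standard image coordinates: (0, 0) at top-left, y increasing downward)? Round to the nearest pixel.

(1620, 963)

3722/2890 > 1/2, so the 1:2 crop keeps the full height 2890 and trims width to 2890 × 1/2 = 1445.00 px.
Left offset = (3722 − 1445.00)/2 = 1138.50 px; top offset = 0.
Top-left is one-third across and one-third down within the crop:
x = 1138.50 + 1 × 1445.00/3 ≈ 1620; y = 0.00 + 1 × 2890.00/3 ≈ 963.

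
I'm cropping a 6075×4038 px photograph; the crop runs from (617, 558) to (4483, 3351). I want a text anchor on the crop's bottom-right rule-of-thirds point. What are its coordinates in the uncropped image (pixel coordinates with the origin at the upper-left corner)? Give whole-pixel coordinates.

Crop width = 4483 − 617 = 3866 px; one third is 1288.67 px.
Crop height = 3351 − 558 = 2793 px; one third is 931.00 px.
The bottom-right point is two-thirds across and two-thirds down within the crop:
x = 617 + 2 × 1288.67 ≈ 3194; y = 558 + 2 × 931.00 ≈ 2420.

(3194, 2420)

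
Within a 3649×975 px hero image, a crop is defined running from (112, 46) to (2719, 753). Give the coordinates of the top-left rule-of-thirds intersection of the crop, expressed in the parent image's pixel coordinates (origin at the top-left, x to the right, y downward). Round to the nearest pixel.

x = 981 px, y = 282 px

Crop width = 2719 − 112 = 2607 px; one third is 869.00 px.
Crop height = 753 − 46 = 707 px; one third is 235.67 px.
The top-left point is one-third across and one-third down within the crop:
x = 112 + 1 × 869.00 ≈ 981; y = 46 + 1 × 235.67 ≈ 282.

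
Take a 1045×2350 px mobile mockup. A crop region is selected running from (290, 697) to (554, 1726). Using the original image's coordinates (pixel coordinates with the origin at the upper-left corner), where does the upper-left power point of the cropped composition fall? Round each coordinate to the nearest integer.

x = 378 px, y = 1040 px

Crop width = 554 − 290 = 264 px; one third is 88.00 px.
Crop height = 1726 − 697 = 1029 px; one third is 343.00 px.
The upper-left point is one-third across and one-third down within the crop:
x = 290 + 1 × 88.00 ≈ 378; y = 697 + 1 × 343.00 ≈ 1040.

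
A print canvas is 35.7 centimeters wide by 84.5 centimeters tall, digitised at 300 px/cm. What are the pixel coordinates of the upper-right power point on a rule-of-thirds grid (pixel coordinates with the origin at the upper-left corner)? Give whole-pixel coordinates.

(7140, 8450)

In pixels the canvas is 35.7 × 300 = 10710 wide and 84.5 × 300 = 25350 tall.
The upper-right point is two-thirds across and one-third down:
x = 2 × 10710/3 ≈ 7140; y = 1 × 25350/3 ≈ 8450.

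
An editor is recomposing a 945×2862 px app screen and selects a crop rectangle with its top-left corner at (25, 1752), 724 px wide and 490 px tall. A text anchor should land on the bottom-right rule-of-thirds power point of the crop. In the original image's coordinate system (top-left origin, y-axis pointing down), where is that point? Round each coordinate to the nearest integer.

x = 508 px, y = 2079 px

One third of the crop width 724 is 241.33 px.
One third of the crop height 490 is 163.33 px.
The bottom-right point is two-thirds across and two-thirds down within the crop:
x = 25 + 2 × 241.33 ≈ 508; y = 1752 + 2 × 163.33 ≈ 2079.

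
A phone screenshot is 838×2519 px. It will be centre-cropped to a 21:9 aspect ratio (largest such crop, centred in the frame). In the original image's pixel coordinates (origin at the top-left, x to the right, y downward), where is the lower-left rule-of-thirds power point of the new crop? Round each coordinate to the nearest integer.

838/2519 < 21/9, so the 21:9 crop keeps the full width 838 and trims height to 838 × 9/21 = 359.14 px.
Top offset = (2519 − 359.14)/2 = 1079.93 px; left offset = 0.
Lower-left is one-third across and two-thirds down within the crop:
x = 0.00 + 1 × 838.00/3 ≈ 279; y = 1079.93 + 2 × 359.14/3 ≈ 1319.

x = 279 px, y = 1319 px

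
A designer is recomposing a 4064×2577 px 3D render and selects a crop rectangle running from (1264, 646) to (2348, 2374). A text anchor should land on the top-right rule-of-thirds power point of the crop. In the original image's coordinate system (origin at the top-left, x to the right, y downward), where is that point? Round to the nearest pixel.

x = 1987 px, y = 1222 px

Crop width = 2348 − 1264 = 1084 px; one third is 361.33 px.
Crop height = 2374 − 646 = 1728 px; one third is 576.00 px.
The top-right point is two-thirds across and one-third down within the crop:
x = 1264 + 2 × 361.33 ≈ 1987; y = 646 + 1 × 576.00 ≈ 1222.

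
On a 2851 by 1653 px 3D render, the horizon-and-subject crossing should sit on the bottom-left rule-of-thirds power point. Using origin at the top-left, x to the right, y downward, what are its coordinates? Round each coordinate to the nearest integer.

(950, 1102)

The bottom-left point sits one-third of the way across and two-thirds of the way down.
x = 1 × 2851/3 ≈ 950; y = 2 × 1653/3 ≈ 1102.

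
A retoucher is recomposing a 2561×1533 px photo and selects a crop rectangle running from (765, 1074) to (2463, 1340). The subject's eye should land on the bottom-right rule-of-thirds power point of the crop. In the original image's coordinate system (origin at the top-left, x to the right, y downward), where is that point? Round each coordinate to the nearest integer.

Crop width = 2463 − 765 = 1698 px; one third is 566.00 px.
Crop height = 1340 − 1074 = 266 px; one third is 88.67 px.
The bottom-right point is two-thirds across and two-thirds down within the crop:
x = 765 + 2 × 566.00 ≈ 1897; y = 1074 + 2 × 88.67 ≈ 1251.

(1897, 1251)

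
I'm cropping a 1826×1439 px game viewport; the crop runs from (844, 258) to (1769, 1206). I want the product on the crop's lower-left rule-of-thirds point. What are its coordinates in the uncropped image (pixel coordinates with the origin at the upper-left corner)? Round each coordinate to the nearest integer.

x = 1152 px, y = 890 px

Crop width = 1769 − 844 = 925 px; one third is 308.33 px.
Crop height = 1206 − 258 = 948 px; one third is 316.00 px.
The lower-left point is one-third across and two-thirds down within the crop:
x = 844 + 1 × 308.33 ≈ 1152; y = 258 + 2 × 316.00 ≈ 890.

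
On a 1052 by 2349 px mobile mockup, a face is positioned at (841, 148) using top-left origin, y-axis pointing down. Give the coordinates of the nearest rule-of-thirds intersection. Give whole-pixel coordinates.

Third lines: x ∈ {351, 701}, y ∈ {783, 1566}.
841 is closer to x = 701; 148 is closer to y = 783.
So the nearest intersection is the upper-right power point.

x = 701 px, y = 783 px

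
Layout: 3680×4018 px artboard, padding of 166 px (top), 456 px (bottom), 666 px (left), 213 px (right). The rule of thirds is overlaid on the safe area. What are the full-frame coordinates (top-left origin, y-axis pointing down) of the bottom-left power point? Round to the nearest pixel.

x = 1600 px, y = 2430 px

Content width = 3680 − 666 − 213 = 2801 px; content height = 4018 − 166 − 456 = 3396 px.
Bottom-left is one-third across and two-thirds down within the safe area.
x = 666 + 1 × 2801/3 = 666 + 933.67 ≈ 1600
y = 166 + 2 × 3396/3 = 166 + 2264.00 ≈ 2430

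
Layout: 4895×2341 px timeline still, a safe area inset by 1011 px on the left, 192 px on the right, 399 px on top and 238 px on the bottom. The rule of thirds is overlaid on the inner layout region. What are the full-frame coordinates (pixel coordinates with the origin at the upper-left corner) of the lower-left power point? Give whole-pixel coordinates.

(2242, 1535)

Content width = 4895 − 1011 − 192 = 3692 px; content height = 2341 − 399 − 238 = 1704 px.
Lower-left is one-third across and two-thirds down within the inner layout region.
x = 1011 + 1 × 3692/3 = 1011 + 1230.67 ≈ 2242
y = 399 + 2 × 1704/3 = 399 + 1136.00 ≈ 1535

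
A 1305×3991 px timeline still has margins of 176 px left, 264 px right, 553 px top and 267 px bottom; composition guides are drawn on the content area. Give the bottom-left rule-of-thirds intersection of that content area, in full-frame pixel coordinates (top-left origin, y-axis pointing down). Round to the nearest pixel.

Content width = 1305 − 176 − 264 = 865 px; content height = 3991 − 553 − 267 = 3171 px.
Bottom-left is one-third across and two-thirds down within the content area.
x = 176 + 1 × 865/3 = 176 + 288.33 ≈ 464
y = 553 + 2 × 3171/3 = 553 + 2114.00 ≈ 2667

x = 464 px, y = 2667 px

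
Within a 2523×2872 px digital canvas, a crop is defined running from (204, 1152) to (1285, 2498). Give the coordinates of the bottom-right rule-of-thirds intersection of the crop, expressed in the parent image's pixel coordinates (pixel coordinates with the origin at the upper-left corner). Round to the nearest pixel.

x = 925 px, y = 2049 px

Crop width = 1285 − 204 = 1081 px; one third is 360.33 px.
Crop height = 2498 − 1152 = 1346 px; one third is 448.67 px.
The bottom-right point is two-thirds across and two-thirds down within the crop:
x = 204 + 2 × 360.33 ≈ 925; y = 1152 + 2 × 448.67 ≈ 2049.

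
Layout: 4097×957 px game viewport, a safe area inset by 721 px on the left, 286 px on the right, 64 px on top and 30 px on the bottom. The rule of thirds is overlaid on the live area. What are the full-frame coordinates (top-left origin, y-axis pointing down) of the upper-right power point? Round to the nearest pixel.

Content width = 4097 − 721 − 286 = 3090 px; content height = 957 − 64 − 30 = 863 px.
Upper-right is two-thirds across and one-third down within the live area.
x = 721 + 2 × 3090/3 = 721 + 2060.00 ≈ 2781
y = 64 + 1 × 863/3 = 64 + 287.67 ≈ 352

x = 2781 px, y = 352 px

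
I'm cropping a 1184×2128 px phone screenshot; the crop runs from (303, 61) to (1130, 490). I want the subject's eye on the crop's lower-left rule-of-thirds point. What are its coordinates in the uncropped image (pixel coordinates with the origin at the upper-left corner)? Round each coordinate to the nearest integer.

Crop width = 1130 − 303 = 827 px; one third is 275.67 px.
Crop height = 490 − 61 = 429 px; one third is 143.00 px.
The lower-left point is one-third across and two-thirds down within the crop:
x = 303 + 1 × 275.67 ≈ 579; y = 61 + 2 × 143.00 ≈ 347.

(579, 347)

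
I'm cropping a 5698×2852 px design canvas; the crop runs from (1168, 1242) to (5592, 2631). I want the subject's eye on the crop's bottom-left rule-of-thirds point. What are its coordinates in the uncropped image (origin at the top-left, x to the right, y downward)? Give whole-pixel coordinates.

(2643, 2168)

Crop width = 5592 − 1168 = 4424 px; one third is 1474.67 px.
Crop height = 2631 − 1242 = 1389 px; one third is 463.00 px.
The bottom-left point is one-third across and two-thirds down within the crop:
x = 1168 + 1 × 1474.67 ≈ 2643; y = 1242 + 2 × 463.00 ≈ 2168.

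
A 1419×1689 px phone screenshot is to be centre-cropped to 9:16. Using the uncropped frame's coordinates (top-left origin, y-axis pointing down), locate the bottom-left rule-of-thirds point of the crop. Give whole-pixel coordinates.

1419/1689 > 9/16, so the 9:16 crop keeps the full height 1689 and trims width to 1689 × 9/16 = 950.06 px.
Left offset = (1419 − 950.06)/2 = 234.47 px; top offset = 0.
Bottom-left is one-third across and two-thirds down within the crop:
x = 234.47 + 1 × 950.06/3 ≈ 551; y = 0.00 + 2 × 1689.00/3 ≈ 1126.

x = 551 px, y = 1126 px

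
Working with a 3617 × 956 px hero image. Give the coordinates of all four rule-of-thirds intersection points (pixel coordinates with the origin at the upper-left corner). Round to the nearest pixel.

(1206, 319), (2411, 319), (1206, 637), (2411, 637)

One third of 3617 is 1205.67; one third of 956 is 318.67.
Vertical third lines at x = 1206 and x = 2411; horizontal third lines at y = 319 and y = 637.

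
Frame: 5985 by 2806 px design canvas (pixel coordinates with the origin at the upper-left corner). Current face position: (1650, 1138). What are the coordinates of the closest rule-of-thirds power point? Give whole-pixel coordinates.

(1995, 935)

Third lines: x ∈ {1995, 3990}, y ∈ {935, 1871}.
1650 is closer to x = 1995; 1138 is closer to y = 935.
So the nearest intersection is the upper-left power point.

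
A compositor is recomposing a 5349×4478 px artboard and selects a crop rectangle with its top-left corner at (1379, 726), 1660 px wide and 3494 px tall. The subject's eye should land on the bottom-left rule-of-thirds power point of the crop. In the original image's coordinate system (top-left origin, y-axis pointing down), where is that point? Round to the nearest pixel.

(1932, 3055)

One third of the crop width 1660 is 553.33 px.
One third of the crop height 3494 is 1164.67 px.
The bottom-left point is one-third across and two-thirds down within the crop:
x = 1379 + 1 × 553.33 ≈ 1932; y = 726 + 2 × 1164.67 ≈ 3055.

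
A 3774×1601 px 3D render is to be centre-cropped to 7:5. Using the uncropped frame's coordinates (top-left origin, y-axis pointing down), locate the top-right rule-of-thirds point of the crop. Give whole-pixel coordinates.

x = 2261 px, y = 534 px

3774/1601 > 7/5, so the 7:5 crop keeps the full height 1601 and trims width to 1601 × 7/5 = 2241.40 px.
Left offset = (3774 − 2241.40)/2 = 766.30 px; top offset = 0.
Top-right is two-thirds across and one-third down within the crop:
x = 766.30 + 2 × 2241.40/3 ≈ 2261; y = 0.00 + 1 × 1601.00/3 ≈ 534.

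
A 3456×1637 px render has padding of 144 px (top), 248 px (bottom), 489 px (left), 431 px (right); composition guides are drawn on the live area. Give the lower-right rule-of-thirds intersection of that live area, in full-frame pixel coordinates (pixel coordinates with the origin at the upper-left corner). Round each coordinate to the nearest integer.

Content width = 3456 − 489 − 431 = 2536 px; content height = 1637 − 144 − 248 = 1245 px.
Lower-right is two-thirds across and two-thirds down within the live area.
x = 489 + 2 × 2536/3 = 489 + 1690.67 ≈ 2180
y = 144 + 2 × 1245/3 = 144 + 830.00 ≈ 974

(2180, 974)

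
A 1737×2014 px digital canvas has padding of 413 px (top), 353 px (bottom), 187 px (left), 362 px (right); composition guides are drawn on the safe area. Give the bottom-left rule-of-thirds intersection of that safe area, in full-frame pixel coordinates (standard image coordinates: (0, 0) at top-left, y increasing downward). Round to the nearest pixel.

(583, 1245)

Content width = 1737 − 187 − 362 = 1188 px; content height = 2014 − 413 − 353 = 1248 px.
Bottom-left is one-third across and two-thirds down within the safe area.
x = 187 + 1 × 1188/3 = 187 + 396.00 ≈ 583
y = 413 + 2 × 1248/3 = 413 + 832.00 ≈ 1245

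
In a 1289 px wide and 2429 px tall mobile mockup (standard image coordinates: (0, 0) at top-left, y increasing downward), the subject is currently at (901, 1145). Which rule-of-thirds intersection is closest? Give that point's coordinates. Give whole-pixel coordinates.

Third lines: x ∈ {430, 859}, y ∈ {810, 1619}.
901 is closer to x = 859; 1145 is closer to y = 810.
So the nearest intersection is the upper-right power point.

(859, 810)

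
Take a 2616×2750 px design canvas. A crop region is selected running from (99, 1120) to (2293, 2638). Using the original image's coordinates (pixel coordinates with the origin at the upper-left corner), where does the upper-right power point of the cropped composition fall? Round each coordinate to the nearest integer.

Crop width = 2293 − 99 = 2194 px; one third is 731.33 px.
Crop height = 2638 − 1120 = 1518 px; one third is 506.00 px.
The upper-right point is two-thirds across and one-third down within the crop:
x = 99 + 2 × 731.33 ≈ 1562; y = 1120 + 1 × 506.00 ≈ 1626.

(1562, 1626)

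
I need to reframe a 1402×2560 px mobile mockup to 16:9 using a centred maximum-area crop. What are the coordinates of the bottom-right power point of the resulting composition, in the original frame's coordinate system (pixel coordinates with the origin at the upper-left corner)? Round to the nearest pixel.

1402/2560 < 16/9, so the 16:9 crop keeps the full width 1402 and trims height to 1402 × 9/16 = 788.62 px.
Top offset = (2560 − 788.62)/2 = 885.69 px; left offset = 0.
Bottom-right is two-thirds across and two-thirds down within the crop:
x = 0.00 + 2 × 1402.00/3 ≈ 935; y = 885.69 + 2 × 788.62/3 ≈ 1411.

(935, 1411)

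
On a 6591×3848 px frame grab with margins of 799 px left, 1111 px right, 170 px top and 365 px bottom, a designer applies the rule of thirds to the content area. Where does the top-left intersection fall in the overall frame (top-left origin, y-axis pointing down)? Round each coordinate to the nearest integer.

Content width = 6591 − 799 − 1111 = 4681 px; content height = 3848 − 170 − 365 = 3313 px.
Top-left is one-third across and one-third down within the content area.
x = 799 + 1 × 4681/3 = 799 + 1560.33 ≈ 2359
y = 170 + 1 × 3313/3 = 170 + 1104.33 ≈ 1274

x = 2359 px, y = 1274 px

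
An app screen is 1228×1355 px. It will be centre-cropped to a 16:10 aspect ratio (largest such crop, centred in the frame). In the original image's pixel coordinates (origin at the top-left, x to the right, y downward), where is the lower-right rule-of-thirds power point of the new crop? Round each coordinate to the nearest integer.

1228/1355 < 16/10, so the 16:10 crop keeps the full width 1228 and trims height to 1228 × 10/16 = 767.50 px.
Top offset = (1355 − 767.50)/2 = 293.75 px; left offset = 0.
Lower-right is two-thirds across and two-thirds down within the crop:
x = 0.00 + 2 × 1228.00/3 ≈ 819; y = 293.75 + 2 × 767.50/3 ≈ 805.

(819, 805)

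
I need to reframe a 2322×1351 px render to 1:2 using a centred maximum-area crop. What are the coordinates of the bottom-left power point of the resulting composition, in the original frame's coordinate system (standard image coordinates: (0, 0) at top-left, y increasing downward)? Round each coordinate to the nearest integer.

2322/1351 > 1/2, so the 1:2 crop keeps the full height 1351 and trims width to 1351 × 1/2 = 675.50 px.
Left offset = (2322 − 675.50)/2 = 823.25 px; top offset = 0.
Bottom-left is one-third across and two-thirds down within the crop:
x = 823.25 + 1 × 675.50/3 ≈ 1048; y = 0.00 + 2 × 1351.00/3 ≈ 901.

x = 1048 px, y = 901 px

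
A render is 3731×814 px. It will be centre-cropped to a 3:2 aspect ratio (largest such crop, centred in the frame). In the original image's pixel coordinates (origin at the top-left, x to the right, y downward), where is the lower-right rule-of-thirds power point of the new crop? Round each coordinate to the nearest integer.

3731/814 > 3/2, so the 3:2 crop keeps the full height 814 and trims width to 814 × 3/2 = 1221.00 px.
Left offset = (3731 − 1221.00)/2 = 1255.00 px; top offset = 0.
Lower-right is two-thirds across and two-thirds down within the crop:
x = 1255.00 + 2 × 1221.00/3 ≈ 2069; y = 0.00 + 2 × 814.00/3 ≈ 543.

(2069, 543)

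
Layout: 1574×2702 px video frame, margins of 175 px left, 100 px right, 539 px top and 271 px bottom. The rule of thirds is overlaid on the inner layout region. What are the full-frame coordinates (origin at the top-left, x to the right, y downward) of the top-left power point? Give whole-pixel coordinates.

Content width = 1574 − 175 − 100 = 1299 px; content height = 2702 − 539 − 271 = 1892 px.
Top-left is one-third across and one-third down within the inner layout region.
x = 175 + 1 × 1299/3 = 175 + 433.00 ≈ 608
y = 539 + 1 × 1892/3 = 539 + 630.67 ≈ 1170

(608, 1170)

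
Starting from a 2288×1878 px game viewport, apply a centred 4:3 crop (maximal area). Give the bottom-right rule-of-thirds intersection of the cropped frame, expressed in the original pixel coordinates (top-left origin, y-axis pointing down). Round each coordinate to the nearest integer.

x = 1525 px, y = 1225 px

2288/1878 < 4/3, so the 4:3 crop keeps the full width 2288 and trims height to 2288 × 3/4 = 1716.00 px.
Top offset = (1878 − 1716.00)/2 = 81.00 px; left offset = 0.
Bottom-right is two-thirds across and two-thirds down within the crop:
x = 0.00 + 2 × 2288.00/3 ≈ 1525; y = 81.00 + 2 × 1716.00/3 ≈ 1225.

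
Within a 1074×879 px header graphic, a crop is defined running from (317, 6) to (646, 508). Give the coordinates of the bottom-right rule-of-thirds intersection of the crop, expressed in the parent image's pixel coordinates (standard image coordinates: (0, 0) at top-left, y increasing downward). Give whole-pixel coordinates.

(536, 341)

Crop width = 646 − 317 = 329 px; one third is 109.67 px.
Crop height = 508 − 6 = 502 px; one third is 167.33 px.
The bottom-right point is two-thirds across and two-thirds down within the crop:
x = 317 + 2 × 109.67 ≈ 536; y = 6 + 2 × 167.33 ≈ 341.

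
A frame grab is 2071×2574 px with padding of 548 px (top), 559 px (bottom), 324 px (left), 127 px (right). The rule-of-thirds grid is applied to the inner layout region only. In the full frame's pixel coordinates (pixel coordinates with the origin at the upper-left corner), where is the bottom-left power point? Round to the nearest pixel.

(864, 1526)

Content width = 2071 − 324 − 127 = 1620 px; content height = 2574 − 548 − 559 = 1467 px.
Bottom-left is one-third across and two-thirds down within the inner layout region.
x = 324 + 1 × 1620/3 = 324 + 540.00 ≈ 864
y = 548 + 2 × 1467/3 = 548 + 978.00 ≈ 1526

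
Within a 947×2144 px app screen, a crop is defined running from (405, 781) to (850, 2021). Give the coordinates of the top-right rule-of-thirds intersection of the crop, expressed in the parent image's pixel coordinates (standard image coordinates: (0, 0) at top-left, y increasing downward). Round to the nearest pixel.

Crop width = 850 − 405 = 445 px; one third is 148.33 px.
Crop height = 2021 − 781 = 1240 px; one third is 413.33 px.
The top-right point is two-thirds across and one-third down within the crop:
x = 405 + 2 × 148.33 ≈ 702; y = 781 + 1 × 413.33 ≈ 1194.

x = 702 px, y = 1194 px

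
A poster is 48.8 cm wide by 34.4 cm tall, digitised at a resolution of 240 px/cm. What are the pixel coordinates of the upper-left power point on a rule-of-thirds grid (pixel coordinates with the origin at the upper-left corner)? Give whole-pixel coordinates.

In pixels the canvas is 48.8 × 240 = 11712 wide and 34.4 × 240 = 8256 tall.
The upper-left point is one-third across and one-third down:
x = 1 × 11712/3 ≈ 3904; y = 1 × 8256/3 ≈ 2752.

(3904, 2752)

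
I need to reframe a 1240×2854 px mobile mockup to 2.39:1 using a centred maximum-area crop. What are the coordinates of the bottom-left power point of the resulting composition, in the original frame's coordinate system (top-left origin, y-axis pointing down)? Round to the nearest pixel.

(413, 1513)

1240/2854 < 2.39/1, so the 2.39:1 crop keeps the full width 1240 and trims height to 1240 × 1/2.39 = 518.83 px.
Top offset = (2854 − 518.83)/2 = 1167.59 px; left offset = 0.
Bottom-left is one-third across and two-thirds down within the crop:
x = 0.00 + 1 × 1240.00/3 ≈ 413; y = 1167.59 + 2 × 518.83/3 ≈ 1513.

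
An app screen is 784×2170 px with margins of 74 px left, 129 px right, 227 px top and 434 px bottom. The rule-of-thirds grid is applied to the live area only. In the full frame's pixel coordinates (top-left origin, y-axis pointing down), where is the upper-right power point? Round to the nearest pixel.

Content width = 784 − 74 − 129 = 581 px; content height = 2170 − 227 − 434 = 1509 px.
Upper-right is two-thirds across and one-third down within the live area.
x = 74 + 2 × 581/3 = 74 + 387.33 ≈ 461
y = 227 + 1 × 1509/3 = 227 + 503.00 ≈ 730

(461, 730)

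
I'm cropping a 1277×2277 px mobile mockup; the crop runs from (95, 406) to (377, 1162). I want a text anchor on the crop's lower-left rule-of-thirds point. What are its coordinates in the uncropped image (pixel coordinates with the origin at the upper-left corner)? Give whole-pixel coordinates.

Crop width = 377 − 95 = 282 px; one third is 94.00 px.
Crop height = 1162 − 406 = 756 px; one third is 252.00 px.
The lower-left point is one-third across and two-thirds down within the crop:
x = 95 + 1 × 94.00 ≈ 189; y = 406 + 2 × 252.00 ≈ 910.

(189, 910)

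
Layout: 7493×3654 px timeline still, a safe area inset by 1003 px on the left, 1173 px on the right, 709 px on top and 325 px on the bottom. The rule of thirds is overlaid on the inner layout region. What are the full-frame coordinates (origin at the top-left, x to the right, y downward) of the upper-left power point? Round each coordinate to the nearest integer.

x = 2775 px, y = 1582 px

Content width = 7493 − 1003 − 1173 = 5317 px; content height = 3654 − 709 − 325 = 2620 px.
Upper-left is one-third across and one-third down within the inner layout region.
x = 1003 + 1 × 5317/3 = 1003 + 1772.33 ≈ 2775
y = 709 + 1 × 2620/3 = 709 + 873.33 ≈ 1582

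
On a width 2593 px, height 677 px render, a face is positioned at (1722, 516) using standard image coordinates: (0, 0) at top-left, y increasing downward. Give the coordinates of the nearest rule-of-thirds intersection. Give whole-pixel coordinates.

(1729, 451)

Third lines: x ∈ {864, 1729}, y ∈ {226, 451}.
1722 is closer to x = 1729; 516 is closer to y = 451.
So the nearest intersection is the lower-right power point.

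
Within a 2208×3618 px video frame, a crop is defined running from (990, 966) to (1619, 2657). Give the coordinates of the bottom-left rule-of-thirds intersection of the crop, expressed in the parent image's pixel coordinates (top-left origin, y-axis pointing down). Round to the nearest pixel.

Crop width = 1619 − 990 = 629 px; one third is 209.67 px.
Crop height = 2657 − 966 = 1691 px; one third is 563.67 px.
The bottom-left point is one-third across and two-thirds down within the crop:
x = 990 + 1 × 209.67 ≈ 1200; y = 966 + 2 × 563.67 ≈ 2093.

(1200, 2093)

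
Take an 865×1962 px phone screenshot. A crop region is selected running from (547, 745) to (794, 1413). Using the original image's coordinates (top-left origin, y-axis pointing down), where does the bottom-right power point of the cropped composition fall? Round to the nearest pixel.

Crop width = 794 − 547 = 247 px; one third is 82.33 px.
Crop height = 1413 − 745 = 668 px; one third is 222.67 px.
The bottom-right point is two-thirds across and two-thirds down within the crop:
x = 547 + 2 × 82.33 ≈ 712; y = 745 + 2 × 222.67 ≈ 1190.

x = 712 px, y = 1190 px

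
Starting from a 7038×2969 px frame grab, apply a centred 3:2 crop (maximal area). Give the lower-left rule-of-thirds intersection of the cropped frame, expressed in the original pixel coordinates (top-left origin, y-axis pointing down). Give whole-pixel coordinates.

x = 2777 px, y = 1979 px

7038/2969 > 3/2, so the 3:2 crop keeps the full height 2969 and trims width to 2969 × 3/2 = 4453.50 px.
Left offset = (7038 − 4453.50)/2 = 1292.25 px; top offset = 0.
Lower-left is one-third across and two-thirds down within the crop:
x = 1292.25 + 1 × 4453.50/3 ≈ 2777; y = 0.00 + 2 × 2969.00/3 ≈ 1979.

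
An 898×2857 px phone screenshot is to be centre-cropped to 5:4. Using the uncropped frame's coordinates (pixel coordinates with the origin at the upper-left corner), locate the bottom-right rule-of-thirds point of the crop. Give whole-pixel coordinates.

898/2857 < 5/4, so the 5:4 crop keeps the full width 898 and trims height to 898 × 4/5 = 718.40 px.
Top offset = (2857 − 718.40)/2 = 1069.30 px; left offset = 0.
Bottom-right is two-thirds across and two-thirds down within the crop:
x = 0.00 + 2 × 898.00/3 ≈ 599; y = 1069.30 + 2 × 718.40/3 ≈ 1548.

x = 599 px, y = 1548 px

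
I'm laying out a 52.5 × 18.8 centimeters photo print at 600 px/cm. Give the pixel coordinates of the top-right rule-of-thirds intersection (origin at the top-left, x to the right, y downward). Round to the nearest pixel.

In pixels the canvas is 52.5 × 600 = 31500 wide and 18.8 × 600 = 11280 tall.
The top-right point is two-thirds across and one-third down:
x = 2 × 31500/3 ≈ 21000; y = 1 × 11280/3 ≈ 3760.

x = 21000 px, y = 3760 px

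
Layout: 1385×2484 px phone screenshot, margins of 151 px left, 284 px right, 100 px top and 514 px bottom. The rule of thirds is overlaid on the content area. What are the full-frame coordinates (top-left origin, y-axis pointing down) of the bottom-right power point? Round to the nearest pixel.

(784, 1347)

Content width = 1385 − 151 − 284 = 950 px; content height = 2484 − 100 − 514 = 1870 px.
Bottom-right is two-thirds across and two-thirds down within the content area.
x = 151 + 2 × 950/3 = 151 + 633.33 ≈ 784
y = 100 + 2 × 1870/3 = 100 + 1246.67 ≈ 1347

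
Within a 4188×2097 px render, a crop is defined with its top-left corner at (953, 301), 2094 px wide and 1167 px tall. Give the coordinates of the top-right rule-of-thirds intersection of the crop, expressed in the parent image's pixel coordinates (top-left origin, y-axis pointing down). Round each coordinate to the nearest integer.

One third of the crop width 2094 is 698.00 px.
One third of the crop height 1167 is 389.00 px.
The top-right point is two-thirds across and one-third down within the crop:
x = 953 + 2 × 698.00 ≈ 2349; y = 301 + 1 × 389.00 ≈ 690.

(2349, 690)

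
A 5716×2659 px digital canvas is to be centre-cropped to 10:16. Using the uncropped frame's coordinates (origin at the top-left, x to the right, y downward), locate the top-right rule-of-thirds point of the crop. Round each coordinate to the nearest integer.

5716/2659 > 10/16, so the 10:16 crop keeps the full height 2659 and trims width to 2659 × 10/16 = 1661.88 px.
Left offset = (5716 − 1661.88)/2 = 2027.06 px; top offset = 0.
Top-right is two-thirds across and one-third down within the crop:
x = 2027.06 + 2 × 1661.88/3 ≈ 3135; y = 0.00 + 1 × 2659.00/3 ≈ 886.

(3135, 886)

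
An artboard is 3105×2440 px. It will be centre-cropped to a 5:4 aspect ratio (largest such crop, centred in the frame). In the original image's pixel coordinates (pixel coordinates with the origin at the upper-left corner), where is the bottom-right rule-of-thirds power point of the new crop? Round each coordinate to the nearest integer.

x = 2061 px, y = 1627 px

3105/2440 > 5/4, so the 5:4 crop keeps the full height 2440 and trims width to 2440 × 5/4 = 3050.00 px.
Left offset = (3105 − 3050.00)/2 = 27.50 px; top offset = 0.
Bottom-right is two-thirds across and two-thirds down within the crop:
x = 27.50 + 2 × 3050.00/3 ≈ 2061; y = 0.00 + 2 × 2440.00/3 ≈ 1627.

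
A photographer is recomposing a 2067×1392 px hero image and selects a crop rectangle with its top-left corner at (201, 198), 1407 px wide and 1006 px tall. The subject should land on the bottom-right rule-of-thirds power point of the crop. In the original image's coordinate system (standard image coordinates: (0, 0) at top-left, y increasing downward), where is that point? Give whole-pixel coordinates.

(1139, 869)

One third of the crop width 1407 is 469.00 px.
One third of the crop height 1006 is 335.33 px.
The bottom-right point is two-thirds across and two-thirds down within the crop:
x = 201 + 2 × 469.00 ≈ 1139; y = 198 + 2 × 335.33 ≈ 869.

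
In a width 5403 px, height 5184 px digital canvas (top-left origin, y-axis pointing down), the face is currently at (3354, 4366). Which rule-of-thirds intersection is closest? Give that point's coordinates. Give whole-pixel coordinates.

Third lines: x ∈ {1801, 3602}, y ∈ {1728, 3456}.
3354 is closer to x = 3602; 4366 is closer to y = 3456.
So the nearest intersection is the lower-right power point.

x = 3602 px, y = 3456 px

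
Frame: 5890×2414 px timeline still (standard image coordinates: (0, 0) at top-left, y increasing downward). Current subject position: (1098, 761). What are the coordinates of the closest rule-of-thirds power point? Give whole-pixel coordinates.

Third lines: x ∈ {1963, 3927}, y ∈ {805, 1609}.
1098 is closer to x = 1963; 761 is closer to y = 805.
So the nearest intersection is the upper-left power point.

(1963, 805)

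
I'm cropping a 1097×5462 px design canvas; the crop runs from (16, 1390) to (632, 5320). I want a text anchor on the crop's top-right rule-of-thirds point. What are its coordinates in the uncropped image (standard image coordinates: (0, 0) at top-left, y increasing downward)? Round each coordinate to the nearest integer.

(427, 2700)

Crop width = 632 − 16 = 616 px; one third is 205.33 px.
Crop height = 5320 − 1390 = 3930 px; one third is 1310.00 px.
The top-right point is two-thirds across and one-third down within the crop:
x = 16 + 2 × 205.33 ≈ 427; y = 1390 + 1 × 1310.00 ≈ 2700.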